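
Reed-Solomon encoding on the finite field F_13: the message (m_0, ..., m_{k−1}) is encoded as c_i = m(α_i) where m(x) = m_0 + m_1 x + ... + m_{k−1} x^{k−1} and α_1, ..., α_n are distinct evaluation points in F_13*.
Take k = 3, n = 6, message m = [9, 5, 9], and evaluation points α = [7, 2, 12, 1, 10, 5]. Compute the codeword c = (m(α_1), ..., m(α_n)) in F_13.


c = [4, 3, 0, 10, 10, 12]

Message polynomial: m(x) = 9 + 5·x + 9·x^2 (mod 13).
For each evaluation point α_i, compute m(α_i) mod 13:
  α_1 = 7: Horner steps 9 → 3 → 4, so m(7) = 4.
  α_2 = 2: Horner steps 9 → 10 → 3, so m(2) = 3.
  α_3 = 12: Horner steps 9 → 9 → 0, so m(12) = 0.
  α_4 = 1: Horner steps 9 → 1 → 10, so m(1) = 10.
  α_5 = 10: Horner steps 9 → 4 → 10, so m(10) = 10.
  α_6 = 5: Horner steps 9 → 11 → 12, so m(5) = 12.
Codeword c = [4, 3, 0, 10, 10, 12] ∈ F_13^6.


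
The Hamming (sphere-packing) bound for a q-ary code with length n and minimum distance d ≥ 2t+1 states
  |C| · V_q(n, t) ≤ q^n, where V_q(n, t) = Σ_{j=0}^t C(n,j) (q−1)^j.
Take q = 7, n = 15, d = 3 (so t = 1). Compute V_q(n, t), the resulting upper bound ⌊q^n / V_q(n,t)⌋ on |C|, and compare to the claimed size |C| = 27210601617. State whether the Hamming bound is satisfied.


V_q(n, t) = 91, q^n = 4747561509943, Hamming bound = 52171005603, |C| = 27210601617 ≤ bound (satisfied).

Step 1: Compute V_q(n, t) = Σ_{j=0}^1 C(n, j) (q−1)^j.
  j = 0: C(15,0)·(6)^0 = 1·1 = 1.
  j = 1: C(15,1)·(6)^1 = 15·6 = 90.
  V_q(n, t) = 1 + 90 = 91.
Step 2: q^n = 7^15 = 4747561509943.
Step 3: Hamming bound ⌊q^n / V_q(n,t)⌋ = ⌊4747561509943/91⌋ = 52171005603.
Step 4: Compare |C| = 27210601617 to 52171005603: satisfied.
The claimed |C| lies below the Hamming bound.


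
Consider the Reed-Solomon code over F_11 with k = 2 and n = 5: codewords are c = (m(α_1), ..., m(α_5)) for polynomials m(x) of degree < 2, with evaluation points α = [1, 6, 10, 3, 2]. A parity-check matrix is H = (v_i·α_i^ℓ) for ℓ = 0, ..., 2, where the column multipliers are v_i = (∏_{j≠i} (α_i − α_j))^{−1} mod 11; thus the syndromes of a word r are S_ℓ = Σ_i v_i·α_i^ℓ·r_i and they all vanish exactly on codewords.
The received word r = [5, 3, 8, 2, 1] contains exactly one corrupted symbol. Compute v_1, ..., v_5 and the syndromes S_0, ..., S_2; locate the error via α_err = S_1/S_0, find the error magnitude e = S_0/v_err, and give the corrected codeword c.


S = (3, 6, 1), error at position 5, error magnitude e = 3, c = [5, 3, 8, 2, 9].

Step 1: column multipliers v_i = (∏_{j≠i}(α_i − α_j))^{−1} mod 11.
  i = 1 (α = 1): (1−6)(1−10)(1−3)(1−2) = (−5)·(−9)·(−2)·(−1) = 90 ≡ 2, so v_1 = 2^{−1} = 6 (mod 11).
  i = 2 (α = 6): (6−1)(6−10)(6−3)(6−2) = 5·(−4)·3·4 = −240 ≡ 2, so v_2 = 2^{−1} = 6 (mod 11).
  i = 3 (α = 10): (10−1)(10−6)(10−3)(10−2) = 9·4·7·8 = 2016 ≡ 3, so v_3 = 3^{−1} = 4 (mod 11).
  i = 4 (α = 3): (3−1)(3−6)(3−10)(3−2) = 2·(−3)·(−7)·1 = 42 ≡ 9, so v_4 = 9^{−1} = 5 (mod 11).
  i = 5 (α = 2): (2−1)(2−6)(2−10)(2−3) = 1·(−4)·(−8)·(−1) = −32 ≡ 1, so v_5 = 1^{−1} = 1 (mod 11).
  v = [6, 6, 4, 5, 1].
Step 2: syndromes of r = [5, 3, 8, 2, 1] (all sums mod 11).
  S_0 = Σ v_i r_i = 6·5 + 6·3 + 4·8 + 5·2 + 1·1 = 91 ≡ 3.
  S_1 = Σ v_i α_i r_i = 6·1·5 + 6·6·3 + 4·10·8 + 5·3·2 + 1·2·1 = 490 ≡ 6.
  α_i^2 mod 11 = [1, 3, 1, 9, 4].
  S_2 = Σ v_i α_i^2 r_i = 6·1·5 + 6·3·3 + 4·1·8 + 5·9·2 + 1·4·1 = 210 ≡ 1.
  S = (3, 6, 1) ≠ 0, so r is not a codeword (an error is present).
Step 3: locate the error. For a single error e at position i, S_ℓ = v_i·e·α_i^ℓ, so α_err = S_1/S_0.
  S_0^{−1} = 3^{−1} = 4 (mod 11), so α_err = 6·4 = 24 ≡ 2 = α_5. Error position i = 5.
  Consistency check: S_2/S_1 = 1·2 = 2 ≡ 2 = α_err ✓ (single-error assumption holds).
Step 4: error magnitude e = S_0/v_5 = S_0·∏_{j≠5}(α_5 − α_j) = 3·1 = 3 ≡ 3 (mod 11).
Step 5: correct position 5: c_5 = r_5 − e = 1 − 3 ≡ 9 (mod 11). Hence c = [5, 3, 8, 2, 9].
  Check: interpolating c through the α_i gives m(x) = 1 + 4·x (degree < 2) with m(α_i) = c_i for every i, so c is indeed a codeword.


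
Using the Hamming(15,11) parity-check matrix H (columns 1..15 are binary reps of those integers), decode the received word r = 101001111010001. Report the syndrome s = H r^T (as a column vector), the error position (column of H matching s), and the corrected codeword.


s = (0, 1, 1, 0)^T, error position = 6, corrected codeword c = 101000111010001

Compute s = H r^T mod 2 one row at a time:
  s_1 = 1 + 1 + 0 + 1 + 0 + 0 + 0 + 1 = 4 ≡ 0 (mod 2).
  s_2 = 0 + 0 + 1 + 1 + 0 + 0 + 0 + 1 = 3 ≡ 1 (mod 2).
  s_3 = 0 + 1 + 1 + 1 + 0 + 1 + 0 + 1 = 5 ≡ 1 (mod 2).
  s_4 = 1 + 1 + 0 + 1 + 1 + 1 + 0 + 1 = 6 ≡ 0 (mod 2).
s = (0, 1, 1, 0)^T — this equals column 6 of H (binary 0110), so error is at position 6.
Correct: flip bit 6 of r = 101001111010001 to get c = 101000111010001.


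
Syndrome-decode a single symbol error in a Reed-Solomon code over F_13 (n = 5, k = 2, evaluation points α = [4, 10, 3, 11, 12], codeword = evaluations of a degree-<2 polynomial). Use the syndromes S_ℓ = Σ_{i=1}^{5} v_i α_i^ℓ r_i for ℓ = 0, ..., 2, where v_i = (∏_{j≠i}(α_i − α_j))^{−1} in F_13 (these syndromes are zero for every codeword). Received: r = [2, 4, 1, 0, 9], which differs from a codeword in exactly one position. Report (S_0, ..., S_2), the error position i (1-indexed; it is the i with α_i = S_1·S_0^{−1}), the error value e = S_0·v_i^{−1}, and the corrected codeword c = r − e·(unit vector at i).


S = (6, 5, 2), error at position 3, error magnitude e = 8, c = [2, 4, 6, 0, 9].

Step 1: column multipliers v_i = (∏_{j≠i}(α_i − α_j))^{−1} mod 13.
  i = 1 (α = 4): (4−10)(4−3)(4−11)(4−12) = (−6)·1·(−7)·(−8) = −336 ≡ 2, so v_1 = 2^{−1} = 7 (mod 13).
  i = 2 (α = 10): (10−4)(10−3)(10−11)(10−12) = 6·7·(−1)·(−2) = 84 ≡ 6, so v_2 = 6^{−1} = 11 (mod 13).
  i = 3 (α = 3): (3−4)(3−10)(3−11)(3−12) = (−1)·(−7)·(−8)·(−9) = 504 ≡ 10, so v_3 = 10^{−1} = 4 (mod 13).
  i = 4 (α = 11): (11−4)(11−10)(11−3)(11−12) = 7·1·8·(−1) = −56 ≡ 9, so v_4 = 9^{−1} = 3 (mod 13).
  i = 5 (α = 12): (12−4)(12−10)(12−3)(12−11) = 8·2·9·1 = 144 ≡ 1, so v_5 = 1^{−1} = 1 (mod 13).
  v = [7, 11, 4, 3, 1].
Step 2: syndromes of r = [2, 4, 1, 0, 9] (all sums mod 13).
  S_0 = Σ v_i r_i = 7·2 + 11·4 + 4·1 + 3·0 + 1·9 = 71 ≡ 6.
  S_1 = Σ v_i α_i r_i = 7·4·2 + 11·10·4 + 4·3·1 + 3·11·0 + 1·12·9 = 616 ≡ 5.
  α_i^2 mod 13 = [3, 9, 9, 4, 1].
  S_2 = Σ v_i α_i^2 r_i = 7·3·2 + 11·9·4 + 4·9·1 + 3·4·0 + 1·1·9 = 483 ≡ 2.
  S = (6, 5, 2) ≠ 0, so r is not a codeword (an error is present).
Step 3: locate the error. For a single error e at position i, S_ℓ = v_i·e·α_i^ℓ, so α_err = S_1/S_0.
  S_0^{−1} = 6^{−1} = 11 (mod 13), so α_err = 5·11 = 55 ≡ 3 = α_3. Error position i = 3.
  Consistency check: S_2/S_1 = 2·8 = 16 ≡ 3 = α_err ✓ (single-error assumption holds).
Step 4: error magnitude e = S_0/v_3 = S_0·∏_{j≠3}(α_3 − α_j) = 6·10 = 60 ≡ 8 (mod 13).
Step 5: correct position 3: c_3 = r_3 − e = 1 − 8 ≡ 6 (mod 13). Hence c = [2, 4, 6, 0, 9].
  Check: interpolating c through the α_i gives m(x) = 5 + 9·x (degree < 2) with m(α_i) = c_i for every i, so c is indeed a codeword.


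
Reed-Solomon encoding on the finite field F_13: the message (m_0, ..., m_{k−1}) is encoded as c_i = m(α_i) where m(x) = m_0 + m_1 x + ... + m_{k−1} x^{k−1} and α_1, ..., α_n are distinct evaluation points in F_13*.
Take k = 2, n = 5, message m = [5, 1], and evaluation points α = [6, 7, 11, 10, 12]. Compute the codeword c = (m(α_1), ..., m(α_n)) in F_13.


c = [11, 12, 3, 2, 4]

Message polynomial: m(x) = 5 + 1·x (mod 13).
For each evaluation point α_i, compute m(α_i) mod 13:
  α_1 = 6: Horner steps 1 → 11, so m(6) = 11.
  α_2 = 7: Horner steps 1 → 12, so m(7) = 12.
  α_3 = 11: Horner steps 1 → 3, so m(11) = 3.
  α_4 = 10: Horner steps 1 → 2, so m(10) = 2.
  α_5 = 12: Horner steps 1 → 4, so m(12) = 4.
Codeword c = [11, 12, 3, 2, 4] ∈ F_13^5.


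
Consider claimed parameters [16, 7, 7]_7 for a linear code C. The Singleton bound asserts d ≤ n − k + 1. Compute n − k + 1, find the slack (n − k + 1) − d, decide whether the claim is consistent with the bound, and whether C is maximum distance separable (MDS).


Singleton RHS = n − k + 1 = 10, slack = 3, bound satisfied, not MDS.

Singleton bound: d ≤ n − k + 1.
Here n = 16, k = 7, so n − k + 1 = 10.
Given d = 7, check d ≤ 10: YES.
Slack = (n − k + 1) − d = 3.
The code is NOT MDS (slack = 3 > 0).
Description: the claimed parameters are [16, 7, 7]_7; such a code would be non-MDS.


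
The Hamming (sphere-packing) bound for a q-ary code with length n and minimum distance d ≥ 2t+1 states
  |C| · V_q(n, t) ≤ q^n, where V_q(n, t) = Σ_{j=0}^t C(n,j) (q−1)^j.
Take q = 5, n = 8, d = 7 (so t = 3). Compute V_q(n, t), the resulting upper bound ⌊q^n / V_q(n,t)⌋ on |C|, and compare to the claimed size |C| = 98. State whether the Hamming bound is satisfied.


V_q(n, t) = 4065, q^n = 390625, Hamming bound = 96, |C| = 98 > bound (violated).

Step 1: Compute V_q(n, t) = Σ_{j=0}^3 C(n, j) (q−1)^j.
  j = 0: C(8,0)·(4)^0 = 1·1 = 1.
  j = 1: C(8,1)·(4)^1 = 8·4 = 32.
  j = 2: C(8,2)·(4)^2 = 28·16 = 448.
  j = 3: C(8,3)·(4)^3 = 56·64 = 3584.
  V_q(n, t) = 1 + 32 + 448 + 3584 = 4065.
Step 2: q^n = 5^8 = 390625.
Step 3: Hamming bound ⌊q^n / V_q(n,t)⌋ = ⌊390625/4065⌋ = 96.
Step 4: Compare |C| = 98 to 96: violated.
The claimed |C| lies above the Hamming bound, so no 5-ary code of length 8 with d ≥ 7 can have 98 codewords.


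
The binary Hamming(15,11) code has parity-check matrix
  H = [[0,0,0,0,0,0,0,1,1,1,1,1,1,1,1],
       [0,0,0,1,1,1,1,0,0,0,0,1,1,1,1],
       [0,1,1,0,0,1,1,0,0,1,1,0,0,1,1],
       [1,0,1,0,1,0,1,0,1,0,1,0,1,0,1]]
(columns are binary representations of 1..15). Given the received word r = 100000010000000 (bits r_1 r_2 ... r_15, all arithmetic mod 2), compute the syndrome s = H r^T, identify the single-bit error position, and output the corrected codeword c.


s = (1, 0, 0, 1)^T, error position = 9, corrected codeword c = 100000011000000

Compute s = H r^T mod 2 one row at a time:
  s_1 = 1 + 0 + 0 + 0 + 0 + 0 + 0 + 0 = 1 ≡ 1 (mod 2).
  s_2 = 0 + 0 + 0 + 0 + 0 + 0 + 0 + 0 = 0 ≡ 0 (mod 2).
  s_3 = 0 + 0 + 0 + 0 + 0 + 0 + 0 + 0 = 0 ≡ 0 (mod 2).
  s_4 = 1 + 0 + 0 + 0 + 0 + 0 + 0 + 0 = 1 ≡ 1 (mod 2).
s = (1, 0, 0, 1)^T — this equals column 9 of H (binary 1001), so error is at position 9.
Correct: flip bit 9 of r = 100000010000000 to get c = 100000011000000.


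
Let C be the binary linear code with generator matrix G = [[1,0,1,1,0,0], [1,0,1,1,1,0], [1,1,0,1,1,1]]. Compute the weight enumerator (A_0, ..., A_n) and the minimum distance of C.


Weight distribution: A_0 = 1, A_1 = 1, A_3 = 2, A_4 = 3, A_5 = 1. Minimum distance d = 1.

Enumerate all 2^3 = 8 messages m ∈ F_2^3.
For each, compute codeword c = mG in F_2^6, then tally its weight.
  m = 000 → c = 000000, weight = 0.
  m = 100 → c = 101100, weight = 3.
  m = 010 → c = 101110, weight = 4.
  m = 110 → c = 000010, weight = 1.
  m = 001 → c = 110111, weight = 5.
  m = 101 → c = 011011, weight = 4.
  m = 011 → c = 011001, weight = 3.
  m = 111 → c = 110101, weight = 4.
Tally weights:
  weight 0: 1 codewords.
  weight 1: 1 codewords.
  weight 3: 2 codewords.
  weight 4: 3 codewords.
  weight 5: 1 codewords.
Minimum distance d = smallest w > 0 with A_w > 0 = 1.
Sanity: Σ A_w = 8 = 2^3 = 8 ✓.


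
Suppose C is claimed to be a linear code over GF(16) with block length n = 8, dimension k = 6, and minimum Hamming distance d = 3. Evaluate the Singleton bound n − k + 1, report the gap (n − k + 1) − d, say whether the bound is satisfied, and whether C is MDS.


Singleton RHS = n − k + 1 = 3, slack = 0, bound satisfied, MDS.

Singleton bound: d ≤ n − k + 1.
Here n = 8, k = 6, so n − k + 1 = 3.
Given d = 3, check d ≤ 3: YES.
Slack = (n − k + 1) − d = 0.
The code is MDS (slack = 0).
Description: the claimed parameters are [8, 6, 3]_16; such a code would be MDS (meets Singleton bound).


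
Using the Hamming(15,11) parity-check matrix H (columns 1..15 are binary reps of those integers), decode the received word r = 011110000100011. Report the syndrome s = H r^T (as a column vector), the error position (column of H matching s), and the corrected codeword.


s = (1, 0, 1, 1)^T, error position = 11, corrected codeword c = 011110000110011

Compute s = H r^T mod 2 one row at a time:
  s_1 = 0 + 0 + 1 + 0 + 0 + 0 + 1 + 1 = 3 ≡ 1 (mod 2).
  s_2 = 1 + 1 + 0 + 0 + 0 + 0 + 1 + 1 = 4 ≡ 0 (mod 2).
  s_3 = 1 + 1 + 0 + 0 + 1 + 0 + 1 + 1 = 5 ≡ 1 (mod 2).
  s_4 = 0 + 1 + 1 + 0 + 0 + 0 + 0 + 1 = 3 ≡ 1 (mod 2).
s = (1, 0, 1, 1)^T — this equals column 11 of H (binary 1011), so error is at position 11.
Correct: flip bit 11 of r = 011110000100011 to get c = 011110000110011.


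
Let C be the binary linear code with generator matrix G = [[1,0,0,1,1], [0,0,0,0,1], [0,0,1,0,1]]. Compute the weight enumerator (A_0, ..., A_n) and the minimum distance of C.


Weight distribution: A_0 = 1, A_1 = 2, A_2 = 2, A_3 = 2, A_4 = 1. Minimum distance d = 1.

Enumerate all 2^3 = 8 messages m ∈ F_2^3.
For each, compute codeword c = mG in F_2^5, then tally its weight.
  m = 000 → c = 00000, weight = 0.
  m = 100 → c = 10011, weight = 3.
  m = 010 → c = 00001, weight = 1.
  m = 110 → c = 10010, weight = 2.
  m = 001 → c = 00101, weight = 2.
  m = 101 → c = 10110, weight = 3.
  m = 011 → c = 00100, weight = 1.
  m = 111 → c = 10111, weight = 4.
Tally weights:
  weight 0: 1 codewords.
  weight 1: 2 codewords.
  weight 2: 2 codewords.
  weight 3: 2 codewords.
  weight 4: 1 codewords.
Minimum distance d = smallest w > 0 with A_w > 0 = 1.
Sanity: Σ A_w = 8 = 2^3 = 8 ✓.


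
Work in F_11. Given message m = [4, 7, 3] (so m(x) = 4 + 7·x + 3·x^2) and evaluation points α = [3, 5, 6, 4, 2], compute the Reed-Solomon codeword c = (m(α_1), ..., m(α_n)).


c = [8, 4, 0, 3, 8]

Message polynomial: m(x) = 4 + 7·x + 3·x^2 (mod 11).
For each evaluation point α_i, compute m(α_i) mod 11:
  α_1 = 3: Horner steps 3 → 5 → 8, so m(3) = 8.
  α_2 = 5: Horner steps 3 → 0 → 4, so m(5) = 4.
  α_3 = 6: Horner steps 3 → 3 → 0, so m(6) = 0.
  α_4 = 4: Horner steps 3 → 8 → 3, so m(4) = 3.
  α_5 = 2: Horner steps 3 → 2 → 8, so m(2) = 8.
Codeword c = [8, 4, 0, 3, 8] ∈ F_11^5.


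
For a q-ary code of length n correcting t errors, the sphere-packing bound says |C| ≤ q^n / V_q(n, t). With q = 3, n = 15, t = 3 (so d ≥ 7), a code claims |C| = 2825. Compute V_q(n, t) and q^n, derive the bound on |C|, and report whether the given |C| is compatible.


V_q(n, t) = 4091, q^n = 14348907, Hamming bound = 3507, |C| = 2825 ≤ bound (satisfied).

Step 1: Compute V_q(n, t) = Σ_{j=0}^3 C(n, j) (q−1)^j.
  j = 0: C(15,0)·(2)^0 = 1·1 = 1.
  j = 1: C(15,1)·(2)^1 = 15·2 = 30.
  j = 2: C(15,2)·(2)^2 = 105·4 = 420.
  j = 3: C(15,3)·(2)^3 = 455·8 = 3640.
  V_q(n, t) = 1 + 30 + 420 + 3640 = 4091.
Step 2: q^n = 3^15 = 14348907.
Step 3: Hamming bound ⌊q^n / V_q(n,t)⌋ = ⌊14348907/4091⌋ = 3507.
Step 4: Compare |C| = 2825 to 3507: satisfied.
The claimed |C| lies below the Hamming bound.


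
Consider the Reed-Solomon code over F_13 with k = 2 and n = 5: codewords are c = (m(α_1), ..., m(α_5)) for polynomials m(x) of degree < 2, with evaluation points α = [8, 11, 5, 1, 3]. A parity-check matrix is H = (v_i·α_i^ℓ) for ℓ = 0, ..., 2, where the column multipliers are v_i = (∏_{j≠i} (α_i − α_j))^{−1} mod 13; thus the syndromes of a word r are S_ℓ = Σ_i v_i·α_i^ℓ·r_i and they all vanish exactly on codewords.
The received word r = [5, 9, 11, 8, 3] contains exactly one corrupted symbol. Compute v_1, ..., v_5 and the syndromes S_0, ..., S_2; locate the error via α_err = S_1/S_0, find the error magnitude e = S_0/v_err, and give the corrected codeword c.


S = (6, 9, 7), error at position 1, error magnitude e = 8, c = [10, 9, 11, 8, 3].

Step 1: column multipliers v_i = (∏_{j≠i}(α_i − α_j))^{−1} mod 13.
  i = 1 (α = 8): (8−11)(8−5)(8−1)(8−3) = (−3)·3·7·5 = −315 ≡ 10, so v_1 = 10^{−1} = 4 (mod 13).
  i = 2 (α = 11): (11−8)(11−5)(11−1)(11−3) = 3·6·10·8 = 1440 ≡ 10, so v_2 = 10^{−1} = 4 (mod 13).
  i = 3 (α = 5): (5−8)(5−11)(5−1)(5−3) = (−3)·(−6)·4·2 = 144 ≡ 1, so v_3 = 1^{−1} = 1 (mod 13).
  i = 4 (α = 1): (1−8)(1−11)(1−5)(1−3) = (−7)·(−10)·(−4)·(−2) = 560 ≡ 1, so v_4 = 1^{−1} = 1 (mod 13).
  i = 5 (α = 3): (3−8)(3−11)(3−5)(3−1) = (−5)·(−8)·(−2)·2 = −160 ≡ 9, so v_5 = 9^{−1} = 3 (mod 13).
  v = [4, 4, 1, 1, 3].
Step 2: syndromes of r = [5, 9, 11, 8, 3] (all sums mod 13).
  S_0 = Σ v_i r_i = 4·5 + 4·9 + 1·11 + 1·8 + 3·3 = 84 ≡ 6.
  S_1 = Σ v_i α_i r_i = 4·8·5 + 4·11·9 + 1·5·11 + 1·1·8 + 3·3·3 = 646 ≡ 9.
  α_i^2 mod 13 = [12, 4, 12, 1, 9].
  S_2 = Σ v_i α_i^2 r_i = 4·12·5 + 4·4·9 + 1·12·11 + 1·1·8 + 3·9·3 = 605 ≡ 7.
  S = (6, 9, 7) ≠ 0, so r is not a codeword (an error is present).
Step 3: locate the error. For a single error e at position i, S_ℓ = v_i·e·α_i^ℓ, so α_err = S_1/S_0.
  S_0^{−1} = 6^{−1} = 11 (mod 13), so α_err = 9·11 = 99 ≡ 8 = α_1. Error position i = 1.
  Consistency check: S_2/S_1 = 7·3 = 21 ≡ 8 = α_err ✓ (single-error assumption holds).
Step 4: error magnitude e = S_0/v_1 = S_0·∏_{j≠1}(α_1 − α_j) = 6·10 = 60 ≡ 8 (mod 13).
Step 5: correct position 1: c_1 = r_1 − e = 5 − 8 ≡ 10 (mod 13). Hence c = [10, 9, 11, 8, 3].
  Check: interpolating c through the α_i gives m(x) = 4 + 4·x (degree < 2) with m(α_i) = c_i for every i, so c is indeed a codeword.


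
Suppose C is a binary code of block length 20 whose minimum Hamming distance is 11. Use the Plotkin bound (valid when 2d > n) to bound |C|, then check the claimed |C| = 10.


Plotkin bound M ≤ 10; given |C| = 10 ≤ bound (satisfied).

Check applicability: 2d = 22, n = 20.
2d − n = 2 > 0, so Plotkin applies.
Compute d/(2d−n) = 11/2 ≈ 5.5000.
⌊d/(2d−n)⌋ = 5.
Plotkin bound: M ≤ 2·5 = 10.
Given |C| = 10, check: satisfied.
This |C| is at the Plotkin bound.


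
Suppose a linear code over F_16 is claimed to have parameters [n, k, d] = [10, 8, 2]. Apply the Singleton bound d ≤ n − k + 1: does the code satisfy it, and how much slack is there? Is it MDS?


Singleton RHS = n − k + 1 = 3, slack = 1, bound satisfied, not MDS.

Singleton bound: d ≤ n − k + 1.
Here n = 10, k = 8, so n − k + 1 = 3.
Given d = 2, check d ≤ 3: YES.
Slack = (n − k + 1) − d = 1.
The code is NOT MDS (slack = 1 > 0).
Description: the claimed parameters are [10, 8, 2]_16; such a code would be non-MDS.


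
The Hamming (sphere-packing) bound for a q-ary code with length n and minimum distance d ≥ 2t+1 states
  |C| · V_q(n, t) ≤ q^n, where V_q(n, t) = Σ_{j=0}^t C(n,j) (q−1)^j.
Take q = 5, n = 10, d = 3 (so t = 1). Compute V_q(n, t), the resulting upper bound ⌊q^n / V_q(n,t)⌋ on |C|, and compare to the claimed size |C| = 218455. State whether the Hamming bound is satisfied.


V_q(n, t) = 41, q^n = 9765625, Hamming bound = 238185, |C| = 218455 ≤ bound (satisfied).

Step 1: Compute V_q(n, t) = Σ_{j=0}^1 C(n, j) (q−1)^j.
  j = 0: C(10,0)·(4)^0 = 1·1 = 1.
  j = 1: C(10,1)·(4)^1 = 10·4 = 40.
  V_q(n, t) = 1 + 40 = 41.
Step 2: q^n = 5^10 = 9765625.
Step 3: Hamming bound ⌊q^n / V_q(n,t)⌋ = ⌊9765625/41⌋ = 238185.
Step 4: Compare |C| = 218455 to 238185: satisfied.
The claimed |C| lies below the Hamming bound.


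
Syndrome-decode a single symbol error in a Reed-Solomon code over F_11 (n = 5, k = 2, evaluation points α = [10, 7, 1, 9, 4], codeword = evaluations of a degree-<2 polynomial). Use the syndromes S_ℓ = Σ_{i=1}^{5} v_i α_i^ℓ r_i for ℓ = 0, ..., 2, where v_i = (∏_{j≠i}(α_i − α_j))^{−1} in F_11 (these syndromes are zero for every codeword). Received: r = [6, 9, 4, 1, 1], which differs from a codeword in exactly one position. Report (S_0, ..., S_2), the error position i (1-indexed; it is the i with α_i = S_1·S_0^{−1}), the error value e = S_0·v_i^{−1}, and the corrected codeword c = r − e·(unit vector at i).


S = (2, 7, 8), error at position 4, error magnitude e = 5, c = [6, 9, 4, 7, 1].

Step 1: column multipliers v_i = (∏_{j≠i}(α_i − α_j))^{−1} mod 11.
  i = 1 (α = 10): (10−7)(10−1)(10−9)(10−4) = 3·9·1·6 = 162 ≡ 8, so v_1 = 8^{−1} = 7 (mod 11).
  i = 2 (α = 7): (7−10)(7−1)(7−9)(7−4) = (−3)·6·(−2)·3 = 108 ≡ 9, so v_2 = 9^{−1} = 5 (mod 11).
  i = 3 (α = 1): (1−10)(1−7)(1−9)(1−4) = (−9)·(−6)·(−8)·(−3) = 1296 ≡ 9, so v_3 = 9^{−1} = 5 (mod 11).
  i = 4 (α = 9): (9−10)(9−7)(9−1)(9−4) = (−1)·2·8·5 = −80 ≡ 8, so v_4 = 8^{−1} = 7 (mod 11).
  i = 5 (α = 4): (4−10)(4−7)(4−1)(4−9) = (−6)·(−3)·3·(−5) = −270 ≡ 5, so v_5 = 5^{−1} = 9 (mod 11).
  v = [7, 5, 5, 7, 9].
Step 2: syndromes of r = [6, 9, 4, 1, 1] (all sums mod 11).
  S_0 = Σ v_i r_i = 7·6 + 5·9 + 5·4 + 7·1 + 9·1 = 123 ≡ 2.
  S_1 = Σ v_i α_i r_i = 7·10·6 + 5·7·9 + 5·1·4 + 7·9·1 + 9·4·1 = 854 ≡ 7.
  α_i^2 mod 11 = [1, 5, 1, 4, 5].
  S_2 = Σ v_i α_i^2 r_i = 7·1·6 + 5·5·9 + 5·1·4 + 7·4·1 + 9·5·1 = 360 ≡ 8.
  S = (2, 7, 8) ≠ 0, so r is not a codeword (an error is present).
Step 3: locate the error. For a single error e at position i, S_ℓ = v_i·e·α_i^ℓ, so α_err = S_1/S_0.
  S_0^{−1} = 2^{−1} = 6 (mod 11), so α_err = 7·6 = 42 ≡ 9 = α_4. Error position i = 4.
  Consistency check: S_2/S_1 = 8·8 = 64 ≡ 9 = α_err ✓ (single-error assumption holds).
Step 4: error magnitude e = S_0/v_4 = S_0·∏_{j≠4}(α_4 − α_j) = 2·8 = 16 ≡ 5 (mod 11).
Step 5: correct position 4: c_4 = r_4 − e = 1 − 5 ≡ 7 (mod 11). Hence c = [6, 9, 4, 7, 1].
  Check: interpolating c through the α_i gives m(x) = 5 + 10·x (degree < 2) with m(α_i) = c_i for every i, so c is indeed a codeword.


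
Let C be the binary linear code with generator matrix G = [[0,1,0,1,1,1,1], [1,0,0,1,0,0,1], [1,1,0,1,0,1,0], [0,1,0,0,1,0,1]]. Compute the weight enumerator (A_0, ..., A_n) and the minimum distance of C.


Weight distribution: A_0 = 1, A_2 = 4, A_3 = 6, A_4 = 3, A_5 = 2. Minimum distance d = 2.

Enumerate all 2^4 = 16 messages m ∈ F_2^4.
For each, compute codeword c = mG in F_2^7, then tally its weight.
  m = 0000 → c = 0000000, weight = 0.
  m = 1000 → c = 0101111, weight = 5.
  m = 0100 → c = 1001001, weight = 3.
  m = 1100 → c = 1100110, weight = 4.
  m = 0010 → c = 1101010, weight = 4.
  m = 1010 → c = 1000101, weight = 3.
  m = 0110 → c = 0100011, weight = 3.
  m = 1110 → c = 0001100, weight = 2.
  m = 0001 → c = 0100101, weight = 3.
  m = 1001 → c = 0001010, weight = 2.
  m = 0101 → c = 1101100, weight = 4.
  m = 1101 → c = 1000011, weight = 3.
  m = 0011 → c = 1001111, weight = 5.
  m = 1011 → c = 1100000, weight = 2.
  m = 0111 → c = 0000110, weight = 2.
  m = 1111 → c = 0101001, weight = 3.
Tally weights:
  weight 0: 1 codewords.
  weight 2: 4 codewords.
  weight 3: 6 codewords.
  weight 4: 3 codewords.
  weight 5: 2 codewords.
Minimum distance d = smallest w > 0 with A_w > 0 = 2.
Sanity: Σ A_w = 16 = 2^4 = 16 ✓.


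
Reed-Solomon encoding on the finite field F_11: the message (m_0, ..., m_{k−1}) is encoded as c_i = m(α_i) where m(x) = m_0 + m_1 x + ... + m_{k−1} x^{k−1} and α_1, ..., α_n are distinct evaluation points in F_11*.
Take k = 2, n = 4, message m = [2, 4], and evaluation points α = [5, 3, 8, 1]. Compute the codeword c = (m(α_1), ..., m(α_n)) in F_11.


c = [0, 3, 1, 6]

Message polynomial: m(x) = 2 + 4·x (mod 11).
For each evaluation point α_i, compute m(α_i) mod 11:
  α_1 = 5: Horner steps 4 → 0, so m(5) = 0.
  α_2 = 3: Horner steps 4 → 3, so m(3) = 3.
  α_3 = 8: Horner steps 4 → 1, so m(8) = 1.
  α_4 = 1: Horner steps 4 → 6, so m(1) = 6.
Codeword c = [0, 3, 1, 6] ∈ F_11^4.


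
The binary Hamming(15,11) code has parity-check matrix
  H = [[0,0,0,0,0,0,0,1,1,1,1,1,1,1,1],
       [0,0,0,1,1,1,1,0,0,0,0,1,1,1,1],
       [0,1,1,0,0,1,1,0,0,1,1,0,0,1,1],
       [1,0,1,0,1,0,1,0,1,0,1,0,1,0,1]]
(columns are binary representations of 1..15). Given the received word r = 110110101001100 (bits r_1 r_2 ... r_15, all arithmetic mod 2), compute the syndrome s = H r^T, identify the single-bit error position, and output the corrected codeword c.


s = (1, 1, 0, 1)^T, error position = 13, corrected codeword c = 110110101001000

Compute s = H r^T mod 2 one row at a time:
  s_1 = 0 + 1 + 0 + 0 + 1 + 1 + 0 + 0 = 3 ≡ 1 (mod 2).
  s_2 = 1 + 1 + 0 + 1 + 1 + 1 + 0 + 0 = 5 ≡ 1 (mod 2).
  s_3 = 1 + 0 + 0 + 1 + 0 + 0 + 0 + 0 = 2 ≡ 0 (mod 2).
  s_4 = 1 + 0 + 1 + 1 + 1 + 0 + 1 + 0 = 5 ≡ 1 (mod 2).
s = (1, 1, 0, 1)^T — this equals column 13 of H (binary 1101), so error is at position 13.
Correct: flip bit 13 of r = 110110101001100 to get c = 110110101001000.


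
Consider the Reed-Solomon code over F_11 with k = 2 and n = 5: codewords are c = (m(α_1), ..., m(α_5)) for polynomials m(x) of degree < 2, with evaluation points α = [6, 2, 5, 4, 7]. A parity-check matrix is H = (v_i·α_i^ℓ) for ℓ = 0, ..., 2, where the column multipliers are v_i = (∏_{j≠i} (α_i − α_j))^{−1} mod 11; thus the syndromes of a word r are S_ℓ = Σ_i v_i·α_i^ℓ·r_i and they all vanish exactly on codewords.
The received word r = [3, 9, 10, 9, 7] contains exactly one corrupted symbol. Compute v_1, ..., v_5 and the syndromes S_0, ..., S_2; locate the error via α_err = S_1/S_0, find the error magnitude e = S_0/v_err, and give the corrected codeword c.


S = (8, 10, 7), error at position 4, error magnitude e = 3, c = [3, 9, 10, 6, 7].

Step 1: column multipliers v_i = (∏_{j≠i}(α_i − α_j))^{−1} mod 11.
  i = 1 (α = 6): (6−2)(6−5)(6−4)(6−7) = 4·1·2·(−1) = −8 ≡ 3, so v_1 = 3^{−1} = 4 (mod 11).
  i = 2 (α = 2): (2−6)(2−5)(2−4)(2−7) = (−4)·(−3)·(−2)·(−5) = 120 ≡ 10, so v_2 = 10^{−1} = 10 (mod 11).
  i = 3 (α = 5): (5−6)(5−2)(5−4)(5−7) = (−1)·3·1·(−2) = 6 ≡ 6, so v_3 = 6^{−1} = 2 (mod 11).
  i = 4 (α = 4): (4−6)(4−2)(4−5)(4−7) = (−2)·2·(−1)·(−3) = −12 ≡ 10, so v_4 = 10^{−1} = 10 (mod 11).
  i = 5 (α = 7): (7−6)(7−2)(7−5)(7−4) = 1·5·2·3 = 30 ≡ 8, so v_5 = 8^{−1} = 7 (mod 11).
  v = [4, 10, 2, 10, 7].
Step 2: syndromes of r = [3, 9, 10, 9, 7] (all sums mod 11).
  S_0 = Σ v_i r_i = 4·3 + 10·9 + 2·10 + 10·9 + 7·7 = 261 ≡ 8.
  S_1 = Σ v_i α_i r_i = 4·6·3 + 10·2·9 + 2·5·10 + 10·4·9 + 7·7·7 = 1055 ≡ 10.
  α_i^2 mod 11 = [3, 4, 3, 5, 5].
  S_2 = Σ v_i α_i^2 r_i = 4·3·3 + 10·4·9 + 2·3·10 + 10·5·9 + 7·5·7 = 1151 ≡ 7.
  S = (8, 10, 7) ≠ 0, so r is not a codeword (an error is present).
Step 3: locate the error. For a single error e at position i, S_ℓ = v_i·e·α_i^ℓ, so α_err = S_1/S_0.
  S_0^{−1} = 8^{−1} = 7 (mod 11), so α_err = 10·7 = 70 ≡ 4 = α_4. Error position i = 4.
  Consistency check: S_2/S_1 = 7·10 = 70 ≡ 4 = α_err ✓ (single-error assumption holds).
Step 4: error magnitude e = S_0/v_4 = S_0·∏_{j≠4}(α_4 − α_j) = 8·10 = 80 ≡ 3 (mod 11).
Step 5: correct position 4: c_4 = r_4 − e = 9 − 3 ≡ 6 (mod 11). Hence c = [3, 9, 10, 6, 7].
  Check: interpolating c through the α_i gives m(x) = 1 + 4·x (degree < 2) with m(α_i) = c_i for every i, so c is indeed a codeword.


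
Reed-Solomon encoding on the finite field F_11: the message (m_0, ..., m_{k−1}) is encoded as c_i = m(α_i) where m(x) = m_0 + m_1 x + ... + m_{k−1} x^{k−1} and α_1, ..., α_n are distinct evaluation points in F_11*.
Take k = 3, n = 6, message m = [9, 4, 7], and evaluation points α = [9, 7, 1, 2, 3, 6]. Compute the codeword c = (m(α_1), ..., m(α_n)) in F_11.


c = [7, 6, 9, 1, 7, 10]

Message polynomial: m(x) = 9 + 4·x + 7·x^2 (mod 11).
For each evaluation point α_i, compute m(α_i) mod 11:
  α_1 = 9: Horner steps 7 → 1 → 7, so m(9) = 7.
  α_2 = 7: Horner steps 7 → 9 → 6, so m(7) = 6.
  α_3 = 1: Horner steps 7 → 0 → 9, so m(1) = 9.
  α_4 = 2: Horner steps 7 → 7 → 1, so m(2) = 1.
  α_5 = 3: Horner steps 7 → 3 → 7, so m(3) = 7.
  α_6 = 6: Horner steps 7 → 2 → 10, so m(6) = 10.
Codeword c = [7, 6, 9, 1, 7, 10] ∈ F_11^6.


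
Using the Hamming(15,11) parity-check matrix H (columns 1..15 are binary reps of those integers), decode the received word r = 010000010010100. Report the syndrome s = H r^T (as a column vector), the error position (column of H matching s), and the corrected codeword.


s = (1, 1, 0, 0)^T, error position = 12, corrected codeword c = 010000010011100

Compute s = H r^T mod 2 one row at a time:
  s_1 = 1 + 0 + 0 + 1 + 0 + 1 + 0 + 0 = 3 ≡ 1 (mod 2).
  s_2 = 0 + 0 + 0 + 0 + 0 + 1 + 0 + 0 = 1 ≡ 1 (mod 2).
  s_3 = 1 + 0 + 0 + 0 + 0 + 1 + 0 + 0 = 2 ≡ 0 (mod 2).
  s_4 = 0 + 0 + 0 + 0 + 0 + 1 + 1 + 0 = 2 ≡ 0 (mod 2).
s = (1, 1, 0, 0)^T — this equals column 12 of H (binary 1100), so error is at position 12.
Correct: flip bit 12 of r = 010000010010100 to get c = 010000010011100.


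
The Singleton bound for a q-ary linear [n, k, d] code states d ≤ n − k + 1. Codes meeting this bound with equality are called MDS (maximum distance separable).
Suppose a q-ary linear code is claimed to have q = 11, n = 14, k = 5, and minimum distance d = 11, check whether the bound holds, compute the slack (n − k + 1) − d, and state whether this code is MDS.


Singleton RHS = n − k + 1 = 10, slack = -1, bound violated (no such code; not MDS).

Singleton bound: d ≤ n − k + 1.
Here n = 14, k = 5, so n − k + 1 = 10.
Given d = 11, check d ≤ 10: NO.
Slack = (n − k + 1) − d = -1.
The slack is negative: d = 11 exceeds n − k + 1 = 10 by 1, so the Singleton bound is violated and no linear [14, 5, 11]_11 code can exist. In particular it is not MDS (MDS requires d = n − k + 1 exactly).
Description: the claimed parameters are [14, 5, 11]_11; such a code would be impossible (violates the Singleton bound).


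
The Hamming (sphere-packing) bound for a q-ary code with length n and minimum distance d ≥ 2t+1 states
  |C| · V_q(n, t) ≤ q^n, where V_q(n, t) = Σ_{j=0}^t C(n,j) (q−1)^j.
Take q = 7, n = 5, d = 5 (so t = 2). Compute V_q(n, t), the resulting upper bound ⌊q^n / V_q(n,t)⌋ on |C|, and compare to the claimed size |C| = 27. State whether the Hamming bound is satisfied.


V_q(n, t) = 391, q^n = 16807, Hamming bound = 42, |C| = 27 ≤ bound (satisfied).

Step 1: Compute V_q(n, t) = Σ_{j=0}^2 C(n, j) (q−1)^j.
  j = 0: C(5,0)·(6)^0 = 1·1 = 1.
  j = 1: C(5,1)·(6)^1 = 5·6 = 30.
  j = 2: C(5,2)·(6)^2 = 10·36 = 360.
  V_q(n, t) = 1 + 30 + 360 = 391.
Step 2: q^n = 7^5 = 16807.
Step 3: Hamming bound ⌊q^n / V_q(n,t)⌋ = ⌊16807/391⌋ = 42.
Step 4: Compare |C| = 27 to 42: satisfied.
The claimed |C| lies below the Hamming bound.


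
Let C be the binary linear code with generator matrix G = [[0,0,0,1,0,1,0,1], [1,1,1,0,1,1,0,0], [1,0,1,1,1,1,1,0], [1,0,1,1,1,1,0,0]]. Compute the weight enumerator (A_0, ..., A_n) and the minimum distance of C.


Weight distribution: A_0 = 1, A_1 = 1, A_2 = 1, A_3 = 3, A_4 = 3, A_5 = 3, A_6 = 3, A_7 = 1. Minimum distance d = 1.

Enumerate all 2^4 = 16 messages m ∈ F_2^4.
For each, compute codeword c = mG in F_2^8, then tally its weight.
  m = 0000 → c = 00000000, weight = 0.
  m = 1000 → c = 00010101, weight = 3.
  m = 0100 → c = 11101100, weight = 5.
  m = 1100 → c = 11111001, weight = 6.
  m = 0010 → c = 10111110, weight = 6.
  m = 1010 → c = 10101011, weight = 5.
  m = 0110 → c = 01010010, weight = 3.
  m = 1110 → c = 01000111, weight = 4.
  m = 0001 → c = 10111100, weight = 5.
  m = 1001 → c = 10101001, weight = 4.
  m = 0101 → c = 01010000, weight = 2.
  m = 1101 → c = 01000101, weight = 3.
  m = 0011 → c = 00000010, weight = 1.
  m = 1011 → c = 00010111, weight = 4.
  m = 0111 → c = 11101110, weight = 6.
  m = 1111 → c = 11111011, weight = 7.
Tally weights:
  weight 0: 1 codewords.
  weight 1: 1 codewords.
  weight 2: 1 codewords.
  weight 3: 3 codewords.
  weight 4: 3 codewords.
  weight 5: 3 codewords.
  weight 6: 3 codewords.
  weight 7: 1 codewords.
Minimum distance d = smallest w > 0 with A_w > 0 = 1.
Sanity: Σ A_w = 16 = 2^4 = 16 ✓.


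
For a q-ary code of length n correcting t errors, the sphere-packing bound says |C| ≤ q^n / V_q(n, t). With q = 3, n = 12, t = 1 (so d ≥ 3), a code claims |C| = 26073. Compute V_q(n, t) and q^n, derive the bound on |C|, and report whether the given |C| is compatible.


V_q(n, t) = 25, q^n = 531441, Hamming bound = 21257, |C| = 26073 > bound (violated).

Step 1: Compute V_q(n, t) = Σ_{j=0}^1 C(n, j) (q−1)^j.
  j = 0: C(12,0)·(2)^0 = 1·1 = 1.
  j = 1: C(12,1)·(2)^1 = 12·2 = 24.
  V_q(n, t) = 1 + 24 = 25.
Step 2: q^n = 3^12 = 531441.
Step 3: Hamming bound ⌊q^n / V_q(n,t)⌋ = ⌊531441/25⌋ = 21257.
Step 4: Compare |C| = 26073 to 21257: violated.
The claimed |C| lies above the Hamming bound, so no 3-ary code of length 12 with d ≥ 3 can have 26073 codewords.


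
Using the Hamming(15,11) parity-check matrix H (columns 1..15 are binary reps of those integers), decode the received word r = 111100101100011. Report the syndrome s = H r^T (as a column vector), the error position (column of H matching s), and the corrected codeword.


s = (0, 0, 0, 1)^T, error position = 1, corrected codeword c = 011100101100011

Compute s = H r^T mod 2 one row at a time:
  s_1 = 0 + 1 + 1 + 0 + 0 + 0 + 1 + 1 = 4 ≡ 0 (mod 2).
  s_2 = 1 + 0 + 0 + 1 + 0 + 0 + 1 + 1 = 4 ≡ 0 (mod 2).
  s_3 = 1 + 1 + 0 + 1 + 1 + 0 + 1 + 1 = 6 ≡ 0 (mod 2).
  s_4 = 1 + 1 + 0 + 1 + 1 + 0 + 0 + 1 = 5 ≡ 1 (mod 2).
s = (0, 0, 0, 1)^T — this equals column 1 of H (binary 0001), so error is at position 1.
Correct: flip bit 1 of r = 111100101100011 to get c = 011100101100011.


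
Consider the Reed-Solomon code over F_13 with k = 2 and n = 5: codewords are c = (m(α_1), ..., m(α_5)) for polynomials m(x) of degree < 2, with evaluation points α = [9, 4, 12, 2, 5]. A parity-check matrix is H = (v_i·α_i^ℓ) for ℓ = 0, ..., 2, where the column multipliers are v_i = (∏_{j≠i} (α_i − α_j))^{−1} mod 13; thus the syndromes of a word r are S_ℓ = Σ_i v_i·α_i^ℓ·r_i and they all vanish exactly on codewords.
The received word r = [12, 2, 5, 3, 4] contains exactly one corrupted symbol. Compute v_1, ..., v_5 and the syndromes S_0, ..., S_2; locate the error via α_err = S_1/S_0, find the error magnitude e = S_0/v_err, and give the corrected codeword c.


S = (11, 9, 5), error at position 4, error magnitude e = 5, c = [12, 2, 5, 11, 4].

Step 1: column multipliers v_i = (∏_{j≠i}(α_i − α_j))^{−1} mod 13.
  i = 1 (α = 9): (9−4)(9−12)(9−2)(9−5) = 5·(−3)·7·4 = −420 ≡ 9, so v_1 = 9^{−1} = 3 (mod 13).
  i = 2 (α = 4): (4−9)(4−12)(4−2)(4−5) = (−5)·(−8)·2·(−1) = −80 ≡ 11, so v_2 = 11^{−1} = 6 (mod 13).
  i = 3 (α = 12): (12−9)(12−4)(12−2)(12−5) = 3·8·10·7 = 1680 ≡ 3, so v_3 = 3^{−1} = 9 (mod 13).
  i = 4 (α = 2): (2−9)(2−4)(2−12)(2−5) = (−7)·(−2)·(−10)·(−3) = 420 ≡ 4, so v_4 = 4^{−1} = 10 (mod 13).
  i = 5 (α = 5): (5−9)(5−4)(5−12)(5−2) = (−4)·1·(−7)·3 = 84 ≡ 6, so v_5 = 6^{−1} = 11 (mod 13).
  v = [3, 6, 9, 10, 11].
Step 2: syndromes of r = [12, 2, 5, 3, 4] (all sums mod 13).
  S_0 = Σ v_i r_i = 3·12 + 6·2 + 9·5 + 10·3 + 11·4 = 167 ≡ 11.
  S_1 = Σ v_i α_i r_i = 3·9·12 + 6·4·2 + 9·12·5 + 10·2·3 + 11·5·4 = 1192 ≡ 9.
  α_i^2 mod 13 = [3, 3, 1, 4, 12].
  S_2 = Σ v_i α_i^2 r_i = 3·3·12 + 6·3·2 + 9·1·5 + 10·4·3 + 11·12·4 = 837 ≡ 5.
  S = (11, 9, 5) ≠ 0, so r is not a codeword (an error is present).
Step 3: locate the error. For a single error e at position i, S_ℓ = v_i·e·α_i^ℓ, so α_err = S_1/S_0.
  S_0^{−1} = 11^{−1} = 6 (mod 13), so α_err = 9·6 = 54 ≡ 2 = α_4. Error position i = 4.
  Consistency check: S_2/S_1 = 5·3 = 15 ≡ 2 = α_err ✓ (single-error assumption holds).
Step 4: error magnitude e = S_0/v_4 = S_0·∏_{j≠4}(α_4 − α_j) = 11·4 = 44 ≡ 5 (mod 13).
Step 5: correct position 4: c_4 = r_4 − e = 3 − 5 ≡ 11 (mod 13). Hence c = [12, 2, 5, 11, 4].
  Check: interpolating c through the α_i gives m(x) = 7 + 2·x (degree < 2) with m(α_i) = c_i for every i, so c is indeed a codeword.


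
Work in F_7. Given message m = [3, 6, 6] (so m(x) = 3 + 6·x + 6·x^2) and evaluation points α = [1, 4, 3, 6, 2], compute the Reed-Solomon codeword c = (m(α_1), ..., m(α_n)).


c = [1, 4, 5, 3, 4]

Message polynomial: m(x) = 3 + 6·x + 6·x^2 (mod 7).
For each evaluation point α_i, compute m(α_i) mod 7:
  α_1 = 1: Horner steps 6 → 5 → 1, so m(1) = 1.
  α_2 = 4: Horner steps 6 → 2 → 4, so m(4) = 4.
  α_3 = 3: Horner steps 6 → 3 → 5, so m(3) = 5.
  α_4 = 6: Horner steps 6 → 0 → 3, so m(6) = 3.
  α_5 = 2: Horner steps 6 → 4 → 4, so m(2) = 4.
Codeword c = [1, 4, 5, 3, 4] ∈ F_7^5.


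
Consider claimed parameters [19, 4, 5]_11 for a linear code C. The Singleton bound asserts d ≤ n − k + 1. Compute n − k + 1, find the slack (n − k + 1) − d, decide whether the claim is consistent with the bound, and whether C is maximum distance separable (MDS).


Singleton RHS = n − k + 1 = 16, slack = 11, bound satisfied, not MDS.

Singleton bound: d ≤ n − k + 1.
Here n = 19, k = 4, so n − k + 1 = 16.
Given d = 5, check d ≤ 16: YES.
Slack = (n − k + 1) − d = 11.
The code is NOT MDS (slack = 11 > 0).
Description: the claimed parameters are [19, 4, 5]_11; such a code would be non-MDS.


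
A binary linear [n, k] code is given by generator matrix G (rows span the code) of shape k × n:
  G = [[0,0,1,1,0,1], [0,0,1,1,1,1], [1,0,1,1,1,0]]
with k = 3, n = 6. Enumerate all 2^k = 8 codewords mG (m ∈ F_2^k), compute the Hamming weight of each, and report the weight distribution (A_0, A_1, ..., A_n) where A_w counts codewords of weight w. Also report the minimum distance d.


Weight distribution: A_0 = 1, A_1 = 1, A_2 = 1, A_3 = 3, A_4 = 2. Minimum distance d = 1.

Enumerate all 2^3 = 8 messages m ∈ F_2^3.
For each, compute codeword c = mG in F_2^6, then tally its weight.
  m = 000 → c = 000000, weight = 0.
  m = 100 → c = 001101, weight = 3.
  m = 010 → c = 001111, weight = 4.
  m = 110 → c = 000010, weight = 1.
  m = 001 → c = 101110, weight = 4.
  m = 101 → c = 100011, weight = 3.
  m = 011 → c = 100001, weight = 2.
  m = 111 → c = 101100, weight = 3.
Tally weights:
  weight 0: 1 codewords.
  weight 1: 1 codewords.
  weight 2: 1 codewords.
  weight 3: 3 codewords.
  weight 4: 2 codewords.
Minimum distance d = smallest w > 0 with A_w > 0 = 1.
Sanity: Σ A_w = 8 = 2^3 = 8 ✓.


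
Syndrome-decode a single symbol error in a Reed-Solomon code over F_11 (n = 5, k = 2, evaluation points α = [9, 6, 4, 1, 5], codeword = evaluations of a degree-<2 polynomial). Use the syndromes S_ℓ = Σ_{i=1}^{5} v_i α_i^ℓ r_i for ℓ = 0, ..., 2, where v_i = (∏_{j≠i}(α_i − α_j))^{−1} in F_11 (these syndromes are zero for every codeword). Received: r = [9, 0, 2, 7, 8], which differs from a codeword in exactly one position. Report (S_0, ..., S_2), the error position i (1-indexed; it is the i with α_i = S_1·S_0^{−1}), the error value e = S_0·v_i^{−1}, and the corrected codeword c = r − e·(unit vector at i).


S = (10, 7, 6), error at position 3, error magnitude e = 8, c = [9, 0, 5, 7, 8].

Step 1: column multipliers v_i = (∏_{j≠i}(α_i − α_j))^{−1} mod 11.
  i = 1 (α = 9): (9−6)(9−4)(9−1)(9−5) = 3·5·8·4 = 480 ≡ 7, so v_1 = 7^{−1} = 8 (mod 11).
  i = 2 (α = 6): (6−9)(6−4)(6−1)(6−5) = (−3)·2·5·1 = −30 ≡ 3, so v_2 = 3^{−1} = 4 (mod 11).
  i = 3 (α = 4): (4−9)(4−6)(4−1)(4−5) = (−5)·(−2)·3·(−1) = −30 ≡ 3, so v_3 = 3^{−1} = 4 (mod 11).
  i = 4 (α = 1): (1−9)(1−6)(1−4)(1−5) = (−8)·(−5)·(−3)·(−4) = 480 ≡ 7, so v_4 = 7^{−1} = 8 (mod 11).
  i = 5 (α = 5): (5−9)(5−6)(5−4)(5−1) = (−4)·(−1)·1·4 = 16 ≡ 5, so v_5 = 5^{−1} = 9 (mod 11).
  v = [8, 4, 4, 8, 9].
Step 2: syndromes of r = [9, 0, 2, 7, 8] (all sums mod 11).
  S_0 = Σ v_i r_i = 8·9 + 4·0 + 4·2 + 8·7 + 9·8 = 208 ≡ 10.
  S_1 = Σ v_i α_i r_i = 8·9·9 + 4·6·0 + 4·4·2 + 8·1·7 + 9·5·8 = 1096 ≡ 7.
  α_i^2 mod 11 = [4, 3, 5, 1, 3].
  S_2 = Σ v_i α_i^2 r_i = 8·4·9 + 4·3·0 + 4·5·2 + 8·1·7 + 9·3·8 = 600 ≡ 6.
  S = (10, 7, 6) ≠ 0, so r is not a codeword (an error is present).
Step 3: locate the error. For a single error e at position i, S_ℓ = v_i·e·α_i^ℓ, so α_err = S_1/S_0.
  S_0^{−1} = 10^{−1} = 10 (mod 11), so α_err = 7·10 = 70 ≡ 4 = α_3. Error position i = 3.
  Consistency check: S_2/S_1 = 6·8 = 48 ≡ 4 = α_err ✓ (single-error assumption holds).
Step 4: error magnitude e = S_0/v_3 = S_0·∏_{j≠3}(α_3 − α_j) = 10·3 = 30 ≡ 8 (mod 11).
Step 5: correct position 3: c_3 = r_3 − e = 2 − 8 ≡ 5 (mod 11). Hence c = [9, 0, 5, 7, 8].
  Check: interpolating c through the α_i gives m(x) = 4 + 3·x (degree < 2) with m(α_i) = c_i for every i, so c is indeed a codeword.
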